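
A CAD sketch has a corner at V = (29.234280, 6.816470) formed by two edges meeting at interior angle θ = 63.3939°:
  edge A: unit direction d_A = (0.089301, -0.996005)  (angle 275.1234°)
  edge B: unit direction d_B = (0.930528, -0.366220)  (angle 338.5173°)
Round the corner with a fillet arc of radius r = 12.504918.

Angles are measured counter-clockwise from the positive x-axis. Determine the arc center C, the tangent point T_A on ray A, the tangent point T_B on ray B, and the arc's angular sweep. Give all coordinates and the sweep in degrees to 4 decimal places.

center=(43.4975,-12.2355) T_A=(31.0426,-13.3522) T_B=(48.0771,-0.5993) sweep=116.6061

bisector direction at 306.8204° = (0.599308,-0.800519)
center distance |VC| = r/sin(θ/2) = 12.504918/sin(31.6970°) = 23.799563
C = V + |VC|·bis = (43.4975,-12.2355)
T_A = V + ((C−V)·d_A)·d_A = V + 20.2496·d_A = (31.0426,-13.3522)
T_B = V + ((C−V)·d_B)·d_B = V + 20.2496·d_B = (48.0771,-0.5993)
sweep = 180° − θ = 116.6061°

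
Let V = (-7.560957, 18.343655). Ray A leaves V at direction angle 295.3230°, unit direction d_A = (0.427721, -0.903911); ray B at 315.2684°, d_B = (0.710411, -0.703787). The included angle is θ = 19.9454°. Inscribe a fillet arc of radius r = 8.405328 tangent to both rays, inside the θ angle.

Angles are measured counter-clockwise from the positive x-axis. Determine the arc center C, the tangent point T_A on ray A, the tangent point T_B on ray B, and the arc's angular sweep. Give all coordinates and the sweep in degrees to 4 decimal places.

center=(20.4827,-21.2701) T_A=(12.8850,-24.8652) T_B=(26.3982,-15.2989) sweep=160.0546

bisector direction at 305.2957° = (0.577796,-0.816181)
center distance |VC| = r/sin(θ/2) = 8.405328/sin(9.9727°) = 48.535514
C = V + |VC|·bis = (20.4827,-21.2701)
T_A = V + ((C−V)·d_A)·d_A = V + 47.8022·d_A = (12.8850,-24.8652)
T_B = V + ((C−V)·d_B)·d_B = V + 47.8022·d_B = (26.3982,-15.2989)
sweep = 180° − θ = 160.0546°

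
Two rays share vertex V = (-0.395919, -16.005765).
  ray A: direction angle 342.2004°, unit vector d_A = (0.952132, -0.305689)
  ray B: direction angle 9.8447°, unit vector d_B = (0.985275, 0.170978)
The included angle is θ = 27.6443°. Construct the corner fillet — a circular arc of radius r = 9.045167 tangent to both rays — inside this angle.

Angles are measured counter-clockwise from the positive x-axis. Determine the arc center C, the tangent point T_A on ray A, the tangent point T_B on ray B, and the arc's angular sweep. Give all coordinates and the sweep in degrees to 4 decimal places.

bisector direction at 356.0226° = (0.997591,-0.069364)
center distance |VC| = r/sin(θ/2) = 9.045167/sin(13.8222°) = 37.860323
C = V + |VC|·bis = (37.3732,-18.6319)
T_A = V + ((C−V)·d_A)·d_A = V + 36.7640·d_A = (34.6082,-27.2441)
T_B = V + ((C−V)·d_B)·d_B = V + 36.7640·d_B = (35.8267,-9.7199)
sweep = 180° − θ = 152.3557°

center=(37.3732,-18.6319) T_A=(34.6082,-27.2441) T_B=(35.8267,-9.7199) sweep=152.3557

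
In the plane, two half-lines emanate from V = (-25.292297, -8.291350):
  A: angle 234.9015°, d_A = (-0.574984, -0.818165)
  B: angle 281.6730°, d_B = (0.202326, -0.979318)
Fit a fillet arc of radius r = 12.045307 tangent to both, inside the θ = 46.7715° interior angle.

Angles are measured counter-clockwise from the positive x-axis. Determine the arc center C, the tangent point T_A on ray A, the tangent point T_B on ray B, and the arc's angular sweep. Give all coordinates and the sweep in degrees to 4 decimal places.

bisector direction at 258.2873° = (-0.203005,-0.979178)
center distance |VC| = r/sin(θ/2) = 12.045307/sin(23.3858°) = 30.346968
C = V + |VC|·bis = (-31.4529,-38.0064)
T_A = V + ((C−V)·d_A)·d_A = V + 27.8541·d_A = (-41.3079,-31.0806)
T_B = V + ((C−V)·d_B)·d_B = V + 27.8541·d_B = (-19.6567,-35.5693)
sweep = 180° − θ = 133.2285°

center=(-31.4529,-38.0064) T_A=(-41.3079,-31.0806) T_B=(-19.6567,-35.5693) sweep=133.2285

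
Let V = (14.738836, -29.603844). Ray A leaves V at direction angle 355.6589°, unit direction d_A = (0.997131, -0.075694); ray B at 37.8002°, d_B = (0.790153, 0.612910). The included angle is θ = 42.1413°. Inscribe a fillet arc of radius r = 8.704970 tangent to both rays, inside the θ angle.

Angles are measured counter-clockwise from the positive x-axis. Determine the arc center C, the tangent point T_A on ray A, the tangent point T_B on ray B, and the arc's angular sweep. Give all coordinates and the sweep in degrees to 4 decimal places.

center=(37.9268,-22.6341) T_A=(37.2679,-31.3141) T_B=(32.5915,-15.7558) sweep=137.8587

bisector direction at 16.7296° = (0.957674,0.287854)
center distance |VC| = r/sin(θ/2) = 8.704970/sin(21.0707°) = 24.212833
C = V + |VC|·bis = (37.9268,-22.6341)
T_A = V + ((C−V)·d_A)·d_A = V + 22.5939·d_A = (37.2679,-31.3141)
T_B = V + ((C−V)·d_B)·d_B = V + 22.5939·d_B = (32.5915,-15.7558)
sweep = 180° − θ = 137.8587°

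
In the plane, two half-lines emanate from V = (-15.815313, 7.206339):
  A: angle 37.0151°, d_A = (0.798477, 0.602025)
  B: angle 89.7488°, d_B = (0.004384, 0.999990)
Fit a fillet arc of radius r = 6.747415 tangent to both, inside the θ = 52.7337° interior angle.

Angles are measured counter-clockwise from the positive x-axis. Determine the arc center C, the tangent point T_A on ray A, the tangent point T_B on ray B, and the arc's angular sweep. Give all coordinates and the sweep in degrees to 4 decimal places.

bisector direction at 63.3820° = (0.448041,0.894013)
center distance |VC| = r/sin(θ/2) = 6.747415/sin(26.3668°) = 15.192882
C = V + |VC|·bis = (-9.0083,20.7890)
T_A = V + ((C−V)·d_A)·d_A = V + 13.6123·d_A = (-4.9462,15.4013)
T_B = V + ((C−V)·d_B)·d_B = V + 13.6123·d_B = (-15.7556,20.8186)
sweep = 180° − θ = 127.2663°

center=(-9.0083,20.7890) T_A=(-4.9462,15.4013) T_B=(-15.7556,20.8186) sweep=127.2663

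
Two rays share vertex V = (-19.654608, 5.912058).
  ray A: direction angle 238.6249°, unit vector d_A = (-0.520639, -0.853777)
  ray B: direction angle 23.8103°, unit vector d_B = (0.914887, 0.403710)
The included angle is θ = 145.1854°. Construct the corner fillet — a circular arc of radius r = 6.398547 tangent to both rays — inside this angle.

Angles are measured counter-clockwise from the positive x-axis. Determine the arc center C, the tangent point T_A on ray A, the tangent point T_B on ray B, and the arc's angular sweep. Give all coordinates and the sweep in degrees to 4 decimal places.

center=(-15.2361,0.8680) T_A=(-20.6990,4.1993) T_B=(-17.8193,6.7219) sweep=34.8146

bisector direction at 311.2176° = (0.658921,-0.752213)
center distance |VC| = r/sin(θ/2) = 6.398547/sin(72.5927°) = 6.705651
C = V + |VC|·bis = (-15.2361,0.8680)
T_A = V + ((C−V)·d_A)·d_A = V + 2.0061·d_A = (-20.6990,4.1993)
T_B = V + ((C−V)·d_B)·d_B = V + 2.0061·d_B = (-17.8193,6.7219)
sweep = 180° − θ = 34.8146°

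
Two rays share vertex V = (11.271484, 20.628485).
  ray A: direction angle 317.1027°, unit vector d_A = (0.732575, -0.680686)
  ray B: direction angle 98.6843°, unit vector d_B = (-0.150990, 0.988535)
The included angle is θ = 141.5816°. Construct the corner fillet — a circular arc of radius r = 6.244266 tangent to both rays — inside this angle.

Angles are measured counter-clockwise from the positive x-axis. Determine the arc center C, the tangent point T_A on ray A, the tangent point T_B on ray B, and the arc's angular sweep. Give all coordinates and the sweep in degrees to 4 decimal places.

center=(17.1157,23.7220) T_A=(12.8653,19.1476) T_B=(10.9430,22.7792) sweep=38.4184

bisector direction at 27.8935° = (0.883819,0.467830)
center distance |VC| = r/sin(θ/2) = 6.244266/sin(70.7908°) = 6.612422
C = V + |VC|·bis = (17.1157,23.7220)
T_A = V + ((C−V)·d_A)·d_A = V + 2.1756·d_A = (12.8653,19.1476)
T_B = V + ((C−V)·d_B)·d_B = V + 2.1756·d_B = (10.9430,22.7792)
sweep = 180° − θ = 38.4184°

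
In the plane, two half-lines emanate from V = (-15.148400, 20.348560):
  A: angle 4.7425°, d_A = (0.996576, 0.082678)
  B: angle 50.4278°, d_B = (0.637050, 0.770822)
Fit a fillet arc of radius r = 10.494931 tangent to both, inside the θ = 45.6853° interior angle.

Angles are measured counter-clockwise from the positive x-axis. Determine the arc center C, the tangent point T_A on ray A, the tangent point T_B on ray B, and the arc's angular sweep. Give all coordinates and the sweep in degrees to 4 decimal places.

center=(8.8131,32.8674) T_A=(9.6808,22.4084) T_B=(0.7234,39.5532) sweep=134.3147

bisector direction at 27.5851° = (0.886324,0.463066)
center distance |VC| = r/sin(θ/2) = 10.494931/sin(22.8426°) = 27.034737
C = V + |VC|·bis = (8.8131,32.8674)
T_A = V + ((C−V)·d_A)·d_A = V + 24.9145·d_A = (9.6808,22.4084)
T_B = V + ((C−V)·d_B)·d_B = V + 24.9145·d_B = (0.7234,39.5532)
sweep = 180° − θ = 134.3147°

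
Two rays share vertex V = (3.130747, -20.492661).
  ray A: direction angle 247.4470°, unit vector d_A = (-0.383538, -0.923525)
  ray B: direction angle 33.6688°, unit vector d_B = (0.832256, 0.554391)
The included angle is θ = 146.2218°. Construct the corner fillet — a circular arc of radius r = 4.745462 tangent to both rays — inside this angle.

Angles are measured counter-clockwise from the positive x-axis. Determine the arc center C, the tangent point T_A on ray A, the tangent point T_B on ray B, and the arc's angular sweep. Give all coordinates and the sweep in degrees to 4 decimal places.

bisector direction at 320.5579° = (0.772267,-0.635298)
center distance |VC| = r/sin(θ/2) = 4.745462/sin(73.1109°) = 4.959365
C = V + |VC|·bis = (6.9607,-23.6433)
T_A = V + ((C−V)·d_A)·d_A = V + 1.4408·d_A = (2.5781,-21.8233)
T_B = V + ((C−V)·d_B)·d_B = V + 1.4408·d_B = (4.3299,-19.6939)
sweep = 180° − θ = 33.7782°

center=(6.9607,-23.6433) T_A=(2.5781,-21.8233) T_B=(4.3299,-19.6939) sweep=33.7782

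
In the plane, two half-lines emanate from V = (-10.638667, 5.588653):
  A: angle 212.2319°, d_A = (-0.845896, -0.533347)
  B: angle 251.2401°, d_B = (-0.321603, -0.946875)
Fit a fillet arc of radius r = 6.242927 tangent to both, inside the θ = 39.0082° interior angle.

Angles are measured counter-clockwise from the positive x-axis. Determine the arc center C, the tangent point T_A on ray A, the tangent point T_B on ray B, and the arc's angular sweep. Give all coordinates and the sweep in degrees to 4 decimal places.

bisector direction at 231.7360° = (-0.619286,-0.785166)
center distance |VC| = r/sin(θ/2) = 6.242927/sin(19.5041°) = 18.698435
C = V + |VC|·bis = (-22.2183,-9.0927)
T_A = V + ((C−V)·d_A)·d_A = V + 17.6255·d_A = (-25.5480,-3.8118)
T_B = V + ((C−V)·d_B)·d_B = V + 17.6255·d_B = (-16.3071,-11.1005)
sweep = 180° − θ = 140.9918°

center=(-22.2183,-9.0927) T_A=(-25.5480,-3.8118) T_B=(-16.3071,-11.1005) sweep=140.9918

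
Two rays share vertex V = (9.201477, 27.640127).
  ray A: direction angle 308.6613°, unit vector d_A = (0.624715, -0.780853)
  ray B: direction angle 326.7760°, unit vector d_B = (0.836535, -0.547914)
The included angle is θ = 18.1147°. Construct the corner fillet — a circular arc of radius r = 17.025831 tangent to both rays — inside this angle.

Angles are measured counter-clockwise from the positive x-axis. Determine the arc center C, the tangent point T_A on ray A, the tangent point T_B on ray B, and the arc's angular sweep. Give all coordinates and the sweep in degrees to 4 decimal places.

bisector direction at 317.7186° = (0.739850,-0.672772)
center distance |VC| = r/sin(θ/2) = 17.025831/sin(9.0573°) = 108.153383
C = V + |VC|·bis = (89.2188,-45.1224)
T_A = V + ((C−V)·d_A)·d_A = V + 106.8048·d_A = (75.9241,-55.7587)
T_B = V + ((C−V)·d_B)·d_B = V + 106.8048·d_B = (98.5475,-30.8797)
sweep = 180° − θ = 161.8853°

center=(89.2188,-45.1224) T_A=(75.9241,-55.7587) T_B=(98.5475,-30.8797) sweep=161.8853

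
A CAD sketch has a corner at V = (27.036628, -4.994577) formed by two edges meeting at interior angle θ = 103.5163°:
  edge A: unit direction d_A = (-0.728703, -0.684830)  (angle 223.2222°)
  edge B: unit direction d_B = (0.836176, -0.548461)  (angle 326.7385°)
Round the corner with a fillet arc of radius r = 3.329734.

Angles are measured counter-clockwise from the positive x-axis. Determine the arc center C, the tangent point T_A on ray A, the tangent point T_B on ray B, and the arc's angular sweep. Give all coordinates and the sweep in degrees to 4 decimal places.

center=(27.4047,-9.2181) T_A=(25.1244,-6.7917) T_B=(29.2309,-6.4338) sweep=76.4837

bisector direction at 274.9803° = (0.086814,-0.996225)
center distance |VC| = r/sin(θ/2) = 3.329734/sin(51.7582°) = 4.239512
C = V + |VC|·bis = (27.4047,-9.2181)
T_A = V + ((C−V)·d_A)·d_A = V + 2.6242·d_A = (25.1244,-6.7917)
T_B = V + ((C−V)·d_B)·d_B = V + 2.6242·d_B = (29.2309,-6.4338)
sweep = 180° − θ = 76.4837°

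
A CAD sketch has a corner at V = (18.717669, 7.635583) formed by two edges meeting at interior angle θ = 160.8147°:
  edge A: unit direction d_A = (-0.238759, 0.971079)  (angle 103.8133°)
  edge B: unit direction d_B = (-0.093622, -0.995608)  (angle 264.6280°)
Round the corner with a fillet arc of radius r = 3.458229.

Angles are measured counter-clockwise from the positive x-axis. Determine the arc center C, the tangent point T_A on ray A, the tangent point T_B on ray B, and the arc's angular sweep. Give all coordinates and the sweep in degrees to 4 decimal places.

center=(15.2199,7.3775) T_A=(18.5781,8.2031) T_B=(18.6630,7.0537) sweep=19.1853

bisector direction at 184.2206° = (-0.997288,-0.073598)
center distance |VC| = r/sin(θ/2) = 3.458229/sin(80.4073°) = 3.507270
C = V + |VC|·bis = (15.2199,7.3775)
T_A = V + ((C−V)·d_A)·d_A = V + 0.5845·d_A = (18.5781,8.2031)
T_B = V + ((C−V)·d_B)·d_B = V + 0.5845·d_B = (18.6630,7.0537)
sweep = 180° − θ = 19.1853°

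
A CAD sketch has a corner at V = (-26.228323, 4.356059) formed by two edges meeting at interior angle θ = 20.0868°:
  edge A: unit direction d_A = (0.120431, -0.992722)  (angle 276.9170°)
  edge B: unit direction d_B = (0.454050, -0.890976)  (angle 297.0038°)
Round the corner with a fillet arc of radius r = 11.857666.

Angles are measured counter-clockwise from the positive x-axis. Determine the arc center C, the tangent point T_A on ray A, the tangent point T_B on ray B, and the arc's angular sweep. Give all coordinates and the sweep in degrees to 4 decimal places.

bisector direction at 286.9604° = (0.291711,-0.956507)
center distance |VC| = r/sin(θ/2) = 11.857666/sin(10.0434°) = 67.993507
C = V + |VC|·bis = (-6.3939,-60.6802)
T_A = V + ((C−V)·d_A)·d_A = V + 66.9516·d_A = (-18.1653,-62.1082)
T_B = V + ((C−V)·d_B)·d_B = V + 66.9516·d_B = (4.1710,-55.2962)
sweep = 180° − θ = 159.9132°

center=(-6.3939,-60.6802) T_A=(-18.1653,-62.1082) T_B=(4.1710,-55.2962) sweep=159.9132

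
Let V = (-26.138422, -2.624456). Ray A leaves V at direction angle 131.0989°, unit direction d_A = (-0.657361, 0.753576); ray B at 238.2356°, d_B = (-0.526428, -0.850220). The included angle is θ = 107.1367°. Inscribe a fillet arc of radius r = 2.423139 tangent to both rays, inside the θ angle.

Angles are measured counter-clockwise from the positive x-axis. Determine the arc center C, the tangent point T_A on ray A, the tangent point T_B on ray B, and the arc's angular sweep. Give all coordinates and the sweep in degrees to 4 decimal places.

bisector direction at 184.6672° = (-0.996684,-0.081369)
center distance |VC| = r/sin(θ/2) = 2.423139/sin(53.5684°) = 3.011735
C = V + |VC|·bis = (-29.1402,-2.8695)
T_A = V + ((C−V)·d_A)·d_A = V + 1.7886·d_A = (-27.3142,-1.2766)
T_B = V + ((C−V)·d_B)·d_B = V + 1.7886·d_B = (-27.0800,-4.1451)
sweep = 180° − θ = 72.8633°

center=(-29.1402,-2.8695) T_A=(-27.3142,-1.2766) T_B=(-27.0800,-4.1451) sweep=72.8633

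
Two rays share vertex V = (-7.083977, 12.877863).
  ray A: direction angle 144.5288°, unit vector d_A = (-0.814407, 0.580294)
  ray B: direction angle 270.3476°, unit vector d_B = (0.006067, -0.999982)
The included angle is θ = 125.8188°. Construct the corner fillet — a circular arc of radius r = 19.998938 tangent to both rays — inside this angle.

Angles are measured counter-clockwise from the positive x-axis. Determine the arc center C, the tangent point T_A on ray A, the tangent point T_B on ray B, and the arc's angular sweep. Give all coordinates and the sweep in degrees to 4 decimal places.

center=(-27.0205,2.5269) T_A=(-15.4152,18.8142) T_B=(-7.0219,2.6482) sweep=54.1812

bisector direction at 207.4382° = (-0.887508,-0.460792)
center distance |VC| = r/sin(θ/2) = 19.998938/sin(62.9094°) = 22.463460
C = V + |VC|·bis = (-27.0205,2.5269)
T_A = V + ((C−V)·d_A)·d_A = V + 10.2298·d_A = (-15.4152,18.8142)
T_B = V + ((C−V)·d_B)·d_B = V + 10.2298·d_B = (-7.0219,2.6482)
sweep = 180° − θ = 54.1812°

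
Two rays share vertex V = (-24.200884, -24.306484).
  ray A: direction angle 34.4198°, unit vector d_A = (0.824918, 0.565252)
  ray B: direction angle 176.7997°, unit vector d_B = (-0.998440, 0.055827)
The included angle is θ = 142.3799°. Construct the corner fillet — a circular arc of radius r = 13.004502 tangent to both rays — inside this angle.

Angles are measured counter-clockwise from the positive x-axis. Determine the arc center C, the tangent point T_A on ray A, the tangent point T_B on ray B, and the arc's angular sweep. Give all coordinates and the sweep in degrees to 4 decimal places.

bisector direction at 105.6098° = (-0.269084,0.963117)
center distance |VC| = r/sin(θ/2) = 13.004502/sin(71.1899°) = 13.738223
C = V + |VC|·bis = (-27.8976,-11.0750)
T_A = V + ((C−V)·d_A)·d_A = V + 4.4296·d_A = (-20.5468,-21.8026)
T_B = V + ((C−V)·d_B)·d_B = V + 4.4296·d_B = (-28.6236,-24.0592)
sweep = 180° − θ = 37.6201°

center=(-27.8976,-11.0750) T_A=(-20.5468,-21.8026) T_B=(-28.6236,-24.0592) sweep=37.6201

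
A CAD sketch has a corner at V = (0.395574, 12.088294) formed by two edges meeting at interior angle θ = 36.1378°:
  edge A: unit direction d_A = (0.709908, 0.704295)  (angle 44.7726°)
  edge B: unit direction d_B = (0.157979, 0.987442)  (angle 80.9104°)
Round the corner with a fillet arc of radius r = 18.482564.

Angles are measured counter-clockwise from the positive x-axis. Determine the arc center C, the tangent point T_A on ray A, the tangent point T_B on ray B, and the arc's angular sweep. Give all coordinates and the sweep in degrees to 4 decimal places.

bisector direction at 62.8415° = (0.456454,0.889747)
center distance |VC| = r/sin(θ/2) = 18.482564/sin(18.0689°) = 59.590332
C = V + |VC|·bis = (27.5958,65.1086)
T_A = V + ((C−V)·d_A)·d_A = V + 56.6516·d_A = (40.6130,51.9877)
T_B = V + ((C−V)·d_B)·d_B = V + 56.6516·d_B = (9.3453,68.0285)
sweep = 180° − θ = 143.8622°

center=(27.5958,65.1086) T_A=(40.6130,51.9877) T_B=(9.3453,68.0285) sweep=143.8622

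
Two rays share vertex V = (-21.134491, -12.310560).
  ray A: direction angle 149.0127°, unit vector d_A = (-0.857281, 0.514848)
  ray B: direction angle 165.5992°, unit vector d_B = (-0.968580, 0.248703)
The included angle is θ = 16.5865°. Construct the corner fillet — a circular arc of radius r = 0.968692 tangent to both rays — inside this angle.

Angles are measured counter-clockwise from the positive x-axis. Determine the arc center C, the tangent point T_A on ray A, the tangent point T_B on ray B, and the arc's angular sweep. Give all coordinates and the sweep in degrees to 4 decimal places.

bisector direction at 157.3059° = (-0.922578,0.385810)
center distance |VC| = r/sin(θ/2) = 0.968692/sin(8.2933°) = 6.715852
C = V + |VC|·bis = (-27.3304,-9.7195)
T_A = V + ((C−V)·d_A)·d_A = V + 6.6456·d_A = (-26.8317,-8.8891)
T_B = V + ((C−V)·d_B)·d_B = V + 6.6456·d_B = (-27.5713,-10.6578)
sweep = 180° − θ = 163.4135°

center=(-27.3304,-9.7195) T_A=(-26.8317,-8.8891) T_B=(-27.5713,-10.6578) sweep=163.4135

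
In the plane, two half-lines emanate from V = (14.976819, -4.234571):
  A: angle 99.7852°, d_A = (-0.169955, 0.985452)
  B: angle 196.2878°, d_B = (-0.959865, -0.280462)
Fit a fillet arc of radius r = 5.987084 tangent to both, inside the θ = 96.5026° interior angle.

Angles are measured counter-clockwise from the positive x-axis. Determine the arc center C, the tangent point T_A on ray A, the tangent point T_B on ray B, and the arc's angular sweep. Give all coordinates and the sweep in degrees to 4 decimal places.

center=(8.1687,0.0136) T_A=(14.0687,1.0311) T_B=(9.8478,-5.7332) sweep=83.4974

bisector direction at 148.0365° = (-0.848386,0.529379)
center distance |VC| = r/sin(θ/2) = 5.987084/sin(48.2513°) = 8.024802
C = V + |VC|·bis = (8.1687,0.0136)
T_A = V + ((C−V)·d_A)·d_A = V + 5.3434·d_A = (14.0687,1.0311)
T_B = V + ((C−V)·d_B)·d_B = V + 5.3434·d_B = (9.8478,-5.7332)
sweep = 180° − θ = 83.4974°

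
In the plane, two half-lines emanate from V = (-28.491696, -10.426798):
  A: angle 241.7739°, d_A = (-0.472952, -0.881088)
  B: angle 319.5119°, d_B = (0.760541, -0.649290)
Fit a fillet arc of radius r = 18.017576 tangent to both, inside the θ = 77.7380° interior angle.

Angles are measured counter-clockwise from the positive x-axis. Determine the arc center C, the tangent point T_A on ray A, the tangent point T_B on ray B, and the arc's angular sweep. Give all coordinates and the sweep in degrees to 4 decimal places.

bisector direction at 280.6429° = (0.184687,-0.982797)
center distance |VC| = r/sin(θ/2) = 18.017576/sin(38.8690°) = 28.711352
C = V + |VC|·bis = (-23.1891,-38.6442)
T_A = V + ((C−V)·d_A)·d_A = V + 22.3542·d_A = (-39.0641,-30.1228)
T_B = V + ((C−V)·d_B)·d_B = V + 22.3542·d_B = (-11.4904,-24.9411)
sweep = 180° − θ = 102.2620°

center=(-23.1891,-38.6442) T_A=(-39.0641,-30.1228) T_B=(-11.4904,-24.9411) sweep=102.2620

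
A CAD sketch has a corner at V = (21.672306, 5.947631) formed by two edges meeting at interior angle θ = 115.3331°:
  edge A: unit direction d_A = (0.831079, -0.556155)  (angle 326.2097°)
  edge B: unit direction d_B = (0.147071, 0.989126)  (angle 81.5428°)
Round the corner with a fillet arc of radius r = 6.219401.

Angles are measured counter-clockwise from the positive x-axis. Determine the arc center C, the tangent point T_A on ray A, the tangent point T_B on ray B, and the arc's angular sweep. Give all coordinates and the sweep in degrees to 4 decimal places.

bisector direction at 23.8763° = (0.914422,0.404763)
center distance |VC| = r/sin(θ/2) = 6.219401/sin(57.6666°) = 7.360676
C = V + |VC|·bis = (28.4031,8.9270)
T_A = V + ((C−V)·d_A)·d_A = V + 3.9368·d_A = (24.9441,3.7581)
T_B = V + ((C−V)·d_B)·d_B = V + 3.9368·d_B = (22.2513,9.8416)
sweep = 180° − θ = 64.6669°

center=(28.4031,8.9270) T_A=(24.9441,3.7581) T_B=(22.2513,9.8416) sweep=64.6669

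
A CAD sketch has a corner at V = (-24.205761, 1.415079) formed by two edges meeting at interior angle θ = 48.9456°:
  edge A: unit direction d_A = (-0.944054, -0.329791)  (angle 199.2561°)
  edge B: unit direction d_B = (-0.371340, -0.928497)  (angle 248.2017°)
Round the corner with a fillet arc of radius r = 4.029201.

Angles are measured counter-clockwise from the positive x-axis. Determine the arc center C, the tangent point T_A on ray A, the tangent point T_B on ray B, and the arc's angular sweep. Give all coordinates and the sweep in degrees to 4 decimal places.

bisector direction at 223.7289° = (-0.722619,-0.691247)
center distance |VC| = r/sin(θ/2) = 4.029201/sin(24.4728°) = 9.726233
C = V + |VC|·bis = (-31.2341,-5.3082)
T_A = V + ((C−V)·d_A)·d_A = V + 8.8524·d_A = (-32.5629,-1.5044)
T_B = V + ((C−V)·d_B)·d_B = V + 8.8524·d_B = (-27.4930,-6.8044)
sweep = 180° − θ = 131.0544°

center=(-31.2341,-5.3082) T_A=(-32.5629,-1.5044) T_B=(-27.4930,-6.8044) sweep=131.0544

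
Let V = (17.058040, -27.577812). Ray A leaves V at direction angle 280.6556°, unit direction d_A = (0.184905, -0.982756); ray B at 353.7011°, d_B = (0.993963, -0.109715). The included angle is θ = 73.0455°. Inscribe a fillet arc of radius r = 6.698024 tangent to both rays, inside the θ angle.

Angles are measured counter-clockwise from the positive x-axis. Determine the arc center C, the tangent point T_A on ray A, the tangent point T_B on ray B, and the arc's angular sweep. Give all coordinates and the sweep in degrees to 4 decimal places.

bisector direction at 317.1784° = (0.733473,-0.679719)
center distance |VC| = r/sin(θ/2) = 6.698024/sin(36.5228°) = 11.254499
C = V + |VC|·bis = (25.3129,-35.2277)
T_A = V + ((C−V)·d_A)·d_A = V + 9.0443·d_A = (18.7304,-36.4662)
T_B = V + ((C−V)·d_B)·d_B = V + 9.0443·d_B = (26.0478,-28.5701)
sweep = 180° − θ = 106.9545°

center=(25.3129,-35.2277) T_A=(18.7304,-36.4662) T_B=(26.0478,-28.5701) sweep=106.9545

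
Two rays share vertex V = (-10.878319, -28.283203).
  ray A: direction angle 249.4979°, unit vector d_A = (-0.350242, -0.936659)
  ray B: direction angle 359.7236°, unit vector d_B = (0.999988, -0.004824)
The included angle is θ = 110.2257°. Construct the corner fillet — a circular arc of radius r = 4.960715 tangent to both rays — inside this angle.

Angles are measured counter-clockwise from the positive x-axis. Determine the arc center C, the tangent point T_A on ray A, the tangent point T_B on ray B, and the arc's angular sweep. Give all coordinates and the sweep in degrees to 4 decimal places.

bisector direction at 304.6107° = (0.567998,-0.823030)
center distance |VC| = r/sin(θ/2) = 4.960715/sin(55.1129°) = 6.047586
C = V + |VC|·bis = (-7.4433,-33.2605)
T_A = V + ((C−V)·d_A)·d_A = V + 3.4590·d_A = (-12.0898,-31.5231)
T_B = V + ((C−V)·d_B)·d_B = V + 3.4590·d_B = (-7.4194,-28.2999)
sweep = 180° − θ = 69.7743°

center=(-7.4433,-33.2605) T_A=(-12.0898,-31.5231) T_B=(-7.4194,-28.2999) sweep=69.7743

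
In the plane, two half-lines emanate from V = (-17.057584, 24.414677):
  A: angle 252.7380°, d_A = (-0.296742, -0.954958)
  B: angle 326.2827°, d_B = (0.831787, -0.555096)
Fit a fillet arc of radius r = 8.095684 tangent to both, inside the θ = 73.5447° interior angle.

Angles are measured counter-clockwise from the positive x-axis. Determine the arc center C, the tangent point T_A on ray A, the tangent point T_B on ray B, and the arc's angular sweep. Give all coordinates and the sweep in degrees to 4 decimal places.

bisector direction at 289.5103° = (0.333977,-0.942581)
center distance |VC| = r/sin(θ/2) = 8.095684/sin(36.7724°) = 13.523525
C = V + |VC|·bis = (-12.5410,11.6677)
T_A = V + ((C−V)·d_A)·d_A = V + 10.8326·d_A = (-20.2721,14.0700)
T_B = V + ((C−V)·d_B)·d_B = V + 10.8326·d_B = (-8.0472,18.4015)
sweep = 180° − θ = 106.4553°

center=(-12.5410,11.6677) T_A=(-20.2721,14.0700) T_B=(-8.0472,18.4015) sweep=106.4553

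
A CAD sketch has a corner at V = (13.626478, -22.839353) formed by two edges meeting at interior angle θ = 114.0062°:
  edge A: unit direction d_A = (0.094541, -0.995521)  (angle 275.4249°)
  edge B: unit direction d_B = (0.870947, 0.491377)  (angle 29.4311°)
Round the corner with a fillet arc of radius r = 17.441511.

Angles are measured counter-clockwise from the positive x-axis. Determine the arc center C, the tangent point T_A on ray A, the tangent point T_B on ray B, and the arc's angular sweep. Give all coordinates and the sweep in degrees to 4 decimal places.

center=(32.0606,-32.4650) T_A=(14.6972,-34.1139) T_B=(23.4902,-17.2744) sweep=65.9938

bisector direction at 332.4280° = (0.886430,-0.462863)
center distance |VC| = r/sin(θ/2) = 17.441511/sin(57.0031°) = 20.795887
C = V + |VC|·bis = (32.0606,-32.4650)
T_A = V + ((C−V)·d_A)·d_A = V + 11.3253·d_A = (14.6972,-34.1139)
T_B = V + ((C−V)·d_B)·d_B = V + 11.3253·d_B = (23.4902,-17.2744)
sweep = 180° − θ = 65.9938°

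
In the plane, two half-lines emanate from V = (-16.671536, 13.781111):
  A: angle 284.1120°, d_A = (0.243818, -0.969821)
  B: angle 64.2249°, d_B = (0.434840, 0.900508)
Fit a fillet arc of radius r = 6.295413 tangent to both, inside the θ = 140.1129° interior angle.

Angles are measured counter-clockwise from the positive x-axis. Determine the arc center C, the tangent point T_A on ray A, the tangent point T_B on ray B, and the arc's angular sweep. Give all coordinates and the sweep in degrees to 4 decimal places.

bisector direction at 354.1685° = (0.994825,-0.101604)
center distance |VC| = r/sin(θ/2) = 6.295413/sin(70.0564°) = 6.697040
C = V + |VC|·bis = (-10.0092,13.1007)
T_A = V + ((C−V)·d_A)·d_A = V + 2.2843·d_A = (-16.1146,11.5657)
T_B = V + ((C−V)·d_B)·d_B = V + 2.2843·d_B = (-15.6782,15.8382)
sweep = 180° − θ = 39.8871°

center=(-10.0092,13.1007) T_A=(-16.1146,11.5657) T_B=(-15.6782,15.8382) sweep=39.8871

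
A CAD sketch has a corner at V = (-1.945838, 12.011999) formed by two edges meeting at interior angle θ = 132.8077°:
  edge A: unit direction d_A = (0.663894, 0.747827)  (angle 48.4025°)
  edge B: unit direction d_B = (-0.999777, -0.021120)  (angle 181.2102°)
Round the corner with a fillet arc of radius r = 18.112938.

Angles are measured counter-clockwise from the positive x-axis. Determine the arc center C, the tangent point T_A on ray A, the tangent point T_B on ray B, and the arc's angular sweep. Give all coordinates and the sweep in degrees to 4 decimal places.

center=(-10.2385,29.9538) T_A=(3.3068,17.9287) T_B=(-9.8560,11.8449) sweep=47.1923

bisector direction at 114.8064° = (-0.419553,0.907731)
center distance |VC| = r/sin(θ/2) = 18.112938/sin(66.4039°) = 19.765542
C = V + |VC|·bis = (-10.2385,29.9538)
T_A = V + ((C−V)·d_A)·d_A = V + 7.9119·d_A = (3.3068,17.9287)
T_B = V + ((C−V)·d_B)·d_B = V + 7.9119·d_B = (-9.8560,11.8449)
sweep = 180° − θ = 47.1923°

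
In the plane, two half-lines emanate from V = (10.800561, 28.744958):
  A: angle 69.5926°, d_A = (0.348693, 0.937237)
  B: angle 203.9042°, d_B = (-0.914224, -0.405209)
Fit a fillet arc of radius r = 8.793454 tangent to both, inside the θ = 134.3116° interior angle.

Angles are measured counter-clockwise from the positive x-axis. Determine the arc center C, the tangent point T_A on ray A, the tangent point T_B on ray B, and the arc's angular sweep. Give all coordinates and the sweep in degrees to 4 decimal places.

center=(3.8507,35.2831) T_A=(12.0923,32.2169) T_B=(7.4139,27.2439) sweep=45.6884

bisector direction at 136.7484° = (-0.728352,0.685203)
center distance |VC| = r/sin(θ/2) = 8.793454/sin(67.1558°) = 9.541882
C = V + |VC|·bis = (3.8507,35.2831)
T_A = V + ((C−V)·d_A)·d_A = V + 3.7044·d_A = (12.0923,32.2169)
T_B = V + ((C−V)·d_B)·d_B = V + 3.7044·d_B = (7.4139,27.2439)
sweep = 180° − θ = 45.6884°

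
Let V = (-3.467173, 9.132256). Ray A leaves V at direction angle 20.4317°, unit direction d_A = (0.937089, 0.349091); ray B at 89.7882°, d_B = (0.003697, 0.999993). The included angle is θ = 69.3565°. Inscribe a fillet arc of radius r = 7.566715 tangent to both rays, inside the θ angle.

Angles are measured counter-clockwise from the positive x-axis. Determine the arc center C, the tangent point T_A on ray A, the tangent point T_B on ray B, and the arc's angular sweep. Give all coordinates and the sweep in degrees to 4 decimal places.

center=(4.1399,20.0408) T_A=(6.7814,12.9501) T_B=(-3.4267,20.0688) sweep=110.6435

bisector direction at 55.1099° = (0.572003,0.820251)
center distance |VC| = r/sin(θ/2) = 7.566715/sin(34.6782°) = 13.299031
C = V + |VC|·bis = (4.1399,20.0408)
T_A = V + ((C−V)·d_A)·d_A = V + 10.9366·d_A = (6.7814,12.9501)
T_B = V + ((C−V)·d_B)·d_B = V + 10.9366·d_B = (-3.4267,20.0688)
sweep = 180° − θ = 110.6435°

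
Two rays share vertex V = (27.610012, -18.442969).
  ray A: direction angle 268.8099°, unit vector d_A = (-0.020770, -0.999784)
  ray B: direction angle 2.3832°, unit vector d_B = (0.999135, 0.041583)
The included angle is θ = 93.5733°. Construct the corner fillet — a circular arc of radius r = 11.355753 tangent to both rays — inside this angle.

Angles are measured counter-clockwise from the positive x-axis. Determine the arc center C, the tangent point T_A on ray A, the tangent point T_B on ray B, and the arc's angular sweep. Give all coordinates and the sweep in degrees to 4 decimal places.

bisector direction at 315.5966° = (0.714431,-0.699706)
center distance |VC| = r/sin(θ/2) = 11.355753/sin(46.7867°) = 15.581245
C = V + |VC|·bis = (38.7417,-29.3453)
T_A = V + ((C−V)·d_A)·d_A = V + 10.6687·d_A = (27.3884,-29.1094)
T_B = V + ((C−V)·d_B)·d_B = V + 10.6687·d_B = (38.2695,-17.9993)
sweep = 180° − θ = 86.4267°

center=(38.7417,-29.3453) T_A=(27.3884,-29.1094) T_B=(38.2695,-17.9993) sweep=86.4267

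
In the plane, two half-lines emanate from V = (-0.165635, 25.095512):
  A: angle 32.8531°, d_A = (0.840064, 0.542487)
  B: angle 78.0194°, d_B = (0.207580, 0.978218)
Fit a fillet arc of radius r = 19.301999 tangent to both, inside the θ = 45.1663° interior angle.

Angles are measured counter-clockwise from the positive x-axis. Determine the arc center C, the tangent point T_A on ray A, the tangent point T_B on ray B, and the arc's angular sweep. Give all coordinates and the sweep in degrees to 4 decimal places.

center=(28.3494,66.4865) T_A=(38.8205,50.2715) T_B=(9.4679,70.4932) sweep=134.8337

bisector direction at 55.4363° = (0.567323,0.823495)
center distance |VC| = r/sin(θ/2) = 19.301999/sin(22.5831°) = 50.262507
C = V + |VC|·bis = (28.3494,66.4865)
T_A = V + ((C−V)·d_A)·d_A = V + 46.4085·d_A = (38.8205,50.2715)
T_B = V + ((C−V)·d_B)·d_B = V + 46.4085·d_B = (9.4679,70.4932)
sweep = 180° − θ = 134.8337°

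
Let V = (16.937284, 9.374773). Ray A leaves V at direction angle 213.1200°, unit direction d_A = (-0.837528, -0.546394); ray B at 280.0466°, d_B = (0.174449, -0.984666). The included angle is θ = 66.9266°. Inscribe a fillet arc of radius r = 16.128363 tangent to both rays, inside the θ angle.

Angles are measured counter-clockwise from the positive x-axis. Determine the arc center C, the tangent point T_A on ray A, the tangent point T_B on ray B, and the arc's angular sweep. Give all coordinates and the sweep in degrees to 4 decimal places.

bisector direction at 246.5833° = (-0.397415,-0.917639)
center distance |VC| = r/sin(θ/2) = 16.128363/sin(33.4633°) = 29.249697
C = V + |VC|·bis = (5.3130,-17.4659)
T_A = V + ((C−V)·d_A)·d_A = V + 24.4012·d_A = (-3.4994,-3.9579)
T_B = V + ((C−V)·d_B)·d_B = V + 24.4012·d_B = (21.1941,-14.6523)
sweep = 180° − θ = 113.0734°

center=(5.3130,-17.4659) T_A=(-3.4994,-3.9579) T_B=(21.1941,-14.6523) sweep=113.0734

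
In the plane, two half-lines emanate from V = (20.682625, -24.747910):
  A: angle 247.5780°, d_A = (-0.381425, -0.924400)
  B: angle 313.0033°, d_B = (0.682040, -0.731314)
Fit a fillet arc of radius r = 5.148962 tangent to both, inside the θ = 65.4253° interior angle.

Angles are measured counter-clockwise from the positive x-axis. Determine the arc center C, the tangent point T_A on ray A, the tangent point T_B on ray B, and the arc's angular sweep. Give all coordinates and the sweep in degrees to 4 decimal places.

center=(22.3847,-34.1222) T_A=(17.6250,-32.1583) T_B=(26.1502,-30.6104) sweep=114.5747

bisector direction at 280.2906° = (0.178642,-0.983914)
center distance |VC| = r/sin(θ/2) = 5.148962/sin(32.7126°) = 9.527597
C = V + |VC|·bis = (22.3847,-34.1222)
T_A = V + ((C−V)·d_A)·d_A = V + 8.0164·d_A = (17.6250,-32.1583)
T_B = V + ((C−V)·d_B)·d_B = V + 8.0164·d_B = (26.1502,-30.6104)
sweep = 180° − θ = 114.5747°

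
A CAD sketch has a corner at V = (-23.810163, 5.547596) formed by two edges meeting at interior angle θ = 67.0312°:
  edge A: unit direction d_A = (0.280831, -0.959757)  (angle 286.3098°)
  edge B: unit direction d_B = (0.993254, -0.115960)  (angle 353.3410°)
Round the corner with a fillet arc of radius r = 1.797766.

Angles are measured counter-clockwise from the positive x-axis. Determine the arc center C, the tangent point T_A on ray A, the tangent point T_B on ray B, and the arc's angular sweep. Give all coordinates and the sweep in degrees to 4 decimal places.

bisector direction at 319.8254° = (0.764082,-0.645119)
center distance |VC| = r/sin(θ/2) = 1.797766/sin(33.5156°) = 3.255855
C = V + |VC|·bis = (-21.3224,3.4472)
T_A = V + ((C−V)·d_A)·d_A = V + 2.7145·d_A = (-23.0478,2.9423)
T_B = V + ((C−V)·d_B)·d_B = V + 2.7145·d_B = (-21.1140,5.2328)
sweep = 180° − θ = 112.9688°

center=(-21.3224,3.4472) T_A=(-23.0478,2.9423) T_B=(-21.1140,5.2328) sweep=112.9688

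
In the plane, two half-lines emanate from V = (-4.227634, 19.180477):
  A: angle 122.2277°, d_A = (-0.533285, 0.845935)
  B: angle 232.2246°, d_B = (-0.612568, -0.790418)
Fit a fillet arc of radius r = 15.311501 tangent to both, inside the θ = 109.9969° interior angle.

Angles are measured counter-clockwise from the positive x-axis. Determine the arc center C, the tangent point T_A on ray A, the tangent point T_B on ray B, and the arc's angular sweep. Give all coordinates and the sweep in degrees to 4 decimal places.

center=(-22.8980,20.0851) T_A=(-9.9454,28.2505) T_B=(-10.7955,10.7057) sweep=70.0031

bisector direction at 177.2261° = (-0.998828,0.048394)
center distance |VC| = r/sin(θ/2) = 15.311501/sin(54.9984°) = 18.692245
C = V + |VC|·bis = (-22.8980,20.0851)
T_A = V + ((C−V)·d_A)·d_A = V + 10.7218·d_A = (-9.9454,28.2505)
T_B = V + ((C−V)·d_B)·d_B = V + 10.7218·d_B = (-10.7955,10.7057)
sweep = 180° − θ = 70.0031°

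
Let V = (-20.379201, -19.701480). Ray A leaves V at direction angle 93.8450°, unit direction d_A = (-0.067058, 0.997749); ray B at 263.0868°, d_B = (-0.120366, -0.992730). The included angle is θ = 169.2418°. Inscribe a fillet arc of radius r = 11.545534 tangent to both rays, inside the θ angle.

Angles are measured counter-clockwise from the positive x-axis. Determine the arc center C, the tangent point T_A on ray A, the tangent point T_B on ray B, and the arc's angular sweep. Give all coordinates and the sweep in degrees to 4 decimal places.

bisector direction at 178.4659° = (-0.999642,0.026772)
center distance |VC| = r/sin(θ/2) = 11.545534/sin(84.6209°) = 11.596603
C = V + |VC|·bis = (-31.9716,-19.3910)
T_A = V + ((C−V)·d_A)·d_A = V + 1.0871·d_A = (-20.4521,-18.6168)
T_B = V + ((C−V)·d_B)·d_B = V + 1.0871·d_B = (-20.5101,-20.7807)
sweep = 180° − θ = 10.7582°

center=(-31.9716,-19.3910) T_A=(-20.4521,-18.6168) T_B=(-20.5101,-20.7807) sweep=10.7582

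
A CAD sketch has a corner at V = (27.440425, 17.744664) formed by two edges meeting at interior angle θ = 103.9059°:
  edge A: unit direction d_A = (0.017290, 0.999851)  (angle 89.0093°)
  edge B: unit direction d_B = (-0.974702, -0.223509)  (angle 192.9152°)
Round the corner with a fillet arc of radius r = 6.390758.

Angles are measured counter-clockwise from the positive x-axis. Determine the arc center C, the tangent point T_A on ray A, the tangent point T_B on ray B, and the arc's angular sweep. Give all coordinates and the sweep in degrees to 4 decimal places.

bisector direction at 140.9623° = (-0.776731,0.629832)
center distance |VC| = r/sin(θ/2) = 6.390758/sin(51.9530°) = 8.115198
C = V + |VC|·bis = (21.1371,22.8559)
T_A = V + ((C−V)·d_A)·d_A = V + 5.0015·d_A = (27.5269,22.7454)
T_B = V + ((C−V)·d_B)·d_B = V + 5.0015·d_B = (22.5655,16.6268)
sweep = 180° − θ = 76.0941°

center=(21.1371,22.8559) T_A=(27.5269,22.7454) T_B=(22.5655,16.6268) sweep=76.0941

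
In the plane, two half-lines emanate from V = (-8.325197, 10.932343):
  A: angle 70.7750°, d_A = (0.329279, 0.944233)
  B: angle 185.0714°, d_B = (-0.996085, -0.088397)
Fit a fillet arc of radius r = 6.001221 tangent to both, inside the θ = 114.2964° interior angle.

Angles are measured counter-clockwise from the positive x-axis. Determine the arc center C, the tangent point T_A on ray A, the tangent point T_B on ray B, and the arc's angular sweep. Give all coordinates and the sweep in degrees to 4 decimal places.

center=(-12.7157,16.5675) T_A=(-7.0492,14.5914) T_B=(-12.1852,10.5898) sweep=65.7036

bisector direction at 127.9232° = (-0.614605,0.788835)
center distance |VC| = r/sin(θ/2) = 6.001221/sin(57.1482°) = 7.143660
C = V + |VC|·bis = (-12.7157,16.5675)
T_A = V + ((C−V)·d_A)·d_A = V + 3.8752·d_A = (-7.0492,14.5914)
T_B = V + ((C−V)·d_B)·d_B = V + 3.8752·d_B = (-12.1852,10.5898)
sweep = 180° − θ = 65.7036°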